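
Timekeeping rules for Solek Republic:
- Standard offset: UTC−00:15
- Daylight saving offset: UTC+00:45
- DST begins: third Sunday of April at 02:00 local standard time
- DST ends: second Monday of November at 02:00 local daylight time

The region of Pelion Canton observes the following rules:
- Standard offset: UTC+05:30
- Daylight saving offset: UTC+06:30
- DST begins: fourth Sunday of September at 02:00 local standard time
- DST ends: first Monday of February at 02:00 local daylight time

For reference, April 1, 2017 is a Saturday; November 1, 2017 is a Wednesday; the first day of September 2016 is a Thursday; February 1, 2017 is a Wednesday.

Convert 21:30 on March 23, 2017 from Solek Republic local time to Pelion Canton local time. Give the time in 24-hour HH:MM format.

03:15

1 April 2017 is a Saturday, so the first Sunday is April 2 and the third is April 16.
1 November 2017 is a Wednesday, so the first Monday is November 6 and the second is November 13.
March 23, 2017 does not fall between 16 April and 13 November, so daylight saving is not in effect and Solek Republic is at UTC−00:15.
21:30 Solek Republic + 0h15m = 21:45 UTC.
1 September 2016 is a Thursday, so the first Sunday is September 4 and the fourth is September 25.
1 February 2017 is a Wednesday, so the first Monday is February 6.
At the standard offset (UTC+05:30), 21:45 UTC + 5h30m = 03:15 Pelion Canton standard time (rolling into the next day, 24 March 2017).
The standard-time date in Pelion Canton, March 24, 2017, does not fall between 25 September 2016 and 6 February 2017, so daylight saving is not in effect and Pelion Canton is at UTC+05:30.
21:45 UTC + 5h30m = 03:15 Pelion Canton (rolling into the next day, 24 March 2017).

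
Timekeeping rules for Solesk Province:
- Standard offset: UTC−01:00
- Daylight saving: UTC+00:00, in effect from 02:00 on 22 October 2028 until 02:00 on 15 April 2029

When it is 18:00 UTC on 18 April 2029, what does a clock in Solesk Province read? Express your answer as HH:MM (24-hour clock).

17:00

At the standard offset (UTC−01:00), 18:00 UTC − 1h = 17:00 Solesk Province standard time.
Daylight saving runs 22 October 2028 – 15 April 2029; the standard-time date in Solesk Province, 18 April 2029, is outside that window, so Solesk Province is on standard time at UTC−01:00.
18:00 UTC − 1h = 17:00 local.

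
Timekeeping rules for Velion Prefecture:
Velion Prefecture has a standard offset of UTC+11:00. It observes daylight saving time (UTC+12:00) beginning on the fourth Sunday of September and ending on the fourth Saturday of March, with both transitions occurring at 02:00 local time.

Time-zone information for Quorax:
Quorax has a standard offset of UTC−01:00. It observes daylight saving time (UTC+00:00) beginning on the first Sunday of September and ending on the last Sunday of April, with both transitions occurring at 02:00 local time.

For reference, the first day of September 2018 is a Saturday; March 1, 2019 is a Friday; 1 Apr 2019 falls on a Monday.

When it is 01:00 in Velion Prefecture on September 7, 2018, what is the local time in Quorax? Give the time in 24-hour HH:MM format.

14:00

1 September 2018 is a Saturday, so the first Sunday is September 2 and the fourth is September 23.
1 March 2019 is a Friday, so the first Saturday is March 2 and the fourth is March 23.
September 7, 2018 does not fall between 23 September 2018 and 23 March 2019, so daylight saving is not in effect and Velion Prefecture is at UTC+11:00.
01:00 Velion Prefecture − 11h = 14:00 UTC (rolling into the previous day, 6 September 2018).
1 September 2018 is a Saturday, so the first Sunday is September 2.
1 April 2019 is a Monday, so Sundays fall on 7, 14, 21, 28; the last is April 28.
At the standard offset (UTC−01:00), 14:00 UTC − 1h = 13:00 Quorax standard time.
The standard-time date in Quorax, September 6, 2018, falls between 2 September 2018 and 28 April 2019, so daylight saving is in effect and Quorax is at UTC+00:00.
14:00 UTC + 0h = 14:00 Quorax.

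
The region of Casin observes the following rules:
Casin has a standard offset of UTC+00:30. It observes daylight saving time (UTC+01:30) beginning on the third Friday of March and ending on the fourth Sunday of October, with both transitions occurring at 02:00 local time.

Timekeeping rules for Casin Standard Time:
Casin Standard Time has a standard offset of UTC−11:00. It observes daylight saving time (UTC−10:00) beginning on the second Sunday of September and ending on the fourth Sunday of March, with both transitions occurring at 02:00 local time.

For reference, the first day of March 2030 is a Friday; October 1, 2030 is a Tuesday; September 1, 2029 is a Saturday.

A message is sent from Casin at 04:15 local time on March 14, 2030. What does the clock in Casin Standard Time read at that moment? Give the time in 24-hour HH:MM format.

1 March 2030 is a Friday, so the first Friday is March 1 and the third is March 15.
1 October 2030 is a Tuesday, so the first Sunday is October 6 and the fourth is October 27.
March 14, 2030 does not fall between 15 March and 27 October, so daylight saving is not in effect and Casin is at UTC+00:30.
04:15 Casin − 0h30m = 03:45 UTC.
1 September 2029 is a Saturday, so the first Sunday is September 2 and the second is September 9.
1 March 2030 is a Friday, so the first Sunday is March 3 and the fourth is March 24.
At the standard offset (UTC−11:00), 03:45 UTC − 11h = 16:45 Casin Standard Time standard time (rolling into the previous day, 13 March 2030).
The standard-time date in Casin Standard Time, March 13, 2030, lies within the daylight-saving period (9 September 2029 – 24 March 2030), so Casin Standard Time is on daylight time, UTC−10:00.
03:45 UTC − 10h = 17:45 Casin Standard Time (rolling into the previous day, 13 March 2030).

17:45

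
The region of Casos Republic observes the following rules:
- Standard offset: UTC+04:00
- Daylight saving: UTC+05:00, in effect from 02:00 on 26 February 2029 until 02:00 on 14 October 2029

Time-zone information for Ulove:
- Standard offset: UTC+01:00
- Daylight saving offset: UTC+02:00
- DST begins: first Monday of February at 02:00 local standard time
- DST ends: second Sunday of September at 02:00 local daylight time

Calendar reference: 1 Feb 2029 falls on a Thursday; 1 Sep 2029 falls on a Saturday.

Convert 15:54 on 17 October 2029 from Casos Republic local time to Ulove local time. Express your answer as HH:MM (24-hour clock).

17 October 2029 does not fall between 26 February and 14 October, so daylight saving is not in effect and Casos Republic is at UTC+04:00.
15:54 Casos Republic − 4h = 11:54 UTC.
1 February 2029 is a Thursday, so the first Monday is February 5.
1 September 2029 is a Saturday, so the first Sunday is September 2 and the second is September 9.
At the standard offset (UTC+01:00), 11:54 UTC + 1h = 12:54 Ulove standard time.
Daylight saving runs 5 February – 9 September; the standard-time date in Ulove, 17 October 2029, is outside that window, so Ulove is on standard time at UTC+01:00.
11:54 UTC + 1h = 12:54 Ulove.

12:54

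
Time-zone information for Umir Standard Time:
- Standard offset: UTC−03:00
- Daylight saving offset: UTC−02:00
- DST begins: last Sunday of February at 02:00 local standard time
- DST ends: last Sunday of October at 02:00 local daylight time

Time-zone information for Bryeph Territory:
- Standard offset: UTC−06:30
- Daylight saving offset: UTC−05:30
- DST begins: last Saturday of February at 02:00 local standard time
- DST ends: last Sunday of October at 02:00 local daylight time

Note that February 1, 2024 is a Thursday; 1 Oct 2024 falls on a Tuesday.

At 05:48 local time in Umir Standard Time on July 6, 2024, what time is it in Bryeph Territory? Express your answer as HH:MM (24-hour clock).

1 February 2024 is a Thursday, so Sundays fall on 4, 11, 18, 25; the last is February 25.
1 October 2024 is a Tuesday, so Sundays fall on 6, 13, 20, 27; the last is October 27.
July 6, 2024 falls between 25 February and 27 October, so daylight saving is in effect and Umir Standard Time is at UTC−02:00.
05:48 Umir Standard Time + 2h = 07:48 UTC.
1 February 2024 is a Thursday, so Saturdays fall on 3, 10, 17, 24; the last is February 24.
1 October 2024 is a Tuesday, so Sundays fall on 6, 13, 20, 27; the last is October 27.
At the standard offset (UTC−06:30), 07:48 UTC − 6h30m = 01:18 Bryeph Territory standard time.
Daylight saving runs 24 February – 27 October; the standard-time date in Bryeph Territory, July 6, 2024, is inside that window, so Bryeph Territory is at UTC−05:30.
07:48 UTC − 5h30m = 02:18 Bryeph Territory.

02:18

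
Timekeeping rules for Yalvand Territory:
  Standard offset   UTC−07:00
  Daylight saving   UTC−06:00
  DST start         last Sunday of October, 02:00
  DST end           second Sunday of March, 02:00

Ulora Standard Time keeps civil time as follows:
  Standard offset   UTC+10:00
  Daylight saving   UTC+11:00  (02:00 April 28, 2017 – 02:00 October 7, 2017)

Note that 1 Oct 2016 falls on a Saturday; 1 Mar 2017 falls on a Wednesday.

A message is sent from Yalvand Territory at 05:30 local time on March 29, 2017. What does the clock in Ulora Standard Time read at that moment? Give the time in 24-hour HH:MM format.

1 October 2016 is a Saturday, so Sundays fall on 2, 9, 16, 23, 30; the last is October 30.
1 March 2017 is a Wednesday, so the first Sunday is March 5 and the second is March 12.
March 29, 2017 does not fall between 30 October 2016 and 12 March 2017, so daylight saving is not in effect and Yalvand Territory is at UTC−07:00.
05:30 Yalvand Territory + 7h = 12:30 UTC.
At the standard offset (UTC+10:00), 12:30 UTC + 10h = 22:30 Ulora Standard Time standard time.
Daylight saving runs 28 April – 7 October; the standard-time date in Ulora Standard Time, March 29, 2017, is outside that window, so Ulora Standard Time is on standard time at UTC+10:00.
12:30 UTC + 10h = 22:30 Ulora Standard Time.

22:30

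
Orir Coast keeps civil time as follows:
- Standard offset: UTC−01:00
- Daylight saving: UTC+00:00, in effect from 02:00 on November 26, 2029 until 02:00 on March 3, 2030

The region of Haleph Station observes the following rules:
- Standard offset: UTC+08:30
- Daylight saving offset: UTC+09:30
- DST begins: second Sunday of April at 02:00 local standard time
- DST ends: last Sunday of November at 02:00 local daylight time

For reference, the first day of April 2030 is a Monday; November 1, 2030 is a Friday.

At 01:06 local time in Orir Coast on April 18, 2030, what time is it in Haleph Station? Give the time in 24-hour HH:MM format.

11:36

April 18, 2030 is outside the daylight-saving period (26 November 2029 – 3 March 2030), so Orir Coast is on standard time, UTC−01:00.
01:06 Orir Coast + 1h = 02:06 UTC.
1 April 2030 is a Monday, so the first Sunday is April 7 and the second is April 14.
1 November 2030 is a Friday, so Sundays fall on 3, 10, 17, 24; the last is November 24.
At the standard offset (UTC+08:30), 02:06 UTC + 8h30m = 10:36 Haleph Station standard time.
The standard-time date in Haleph Station, April 18, 2030, falls between 14 April and 24 November, so daylight saving is in effect and Haleph Station is at UTC+09:30.
02:06 UTC + 9h30m = 11:36 Haleph Station.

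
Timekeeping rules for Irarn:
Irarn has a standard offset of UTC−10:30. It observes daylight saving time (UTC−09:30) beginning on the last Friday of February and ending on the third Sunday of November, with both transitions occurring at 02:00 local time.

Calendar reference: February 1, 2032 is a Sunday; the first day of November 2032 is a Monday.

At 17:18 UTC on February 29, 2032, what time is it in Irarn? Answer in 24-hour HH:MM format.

07:48

1 February 2032 is a Sunday, so Fridays fall on 6, 13, 20, 27; the last is February 27.
1 November 2032 is a Monday, so the first Sunday is November 7 and the third is November 21.
At the standard offset (UTC−10:30), 17:18 UTC − 10h30m = 06:48 Irarn standard time.
The standard-time date in Irarn, February 29, 2032, lies within the daylight-saving period (27 February – 21 November), so Irarn is on daylight time, UTC−09:30.
17:18 UTC − 9h30m = 07:48 local.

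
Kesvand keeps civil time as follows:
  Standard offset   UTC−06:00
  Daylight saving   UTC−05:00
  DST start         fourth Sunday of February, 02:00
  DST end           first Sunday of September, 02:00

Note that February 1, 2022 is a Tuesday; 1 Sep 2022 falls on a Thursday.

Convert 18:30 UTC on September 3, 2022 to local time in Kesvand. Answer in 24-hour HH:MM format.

13:30

1 February 2022 is a Tuesday, so the first Sunday is February 6 and the fourth is February 27.
1 September 2022 is a Thursday, so the first Sunday is September 4.
At the standard offset (UTC−06:00), 18:30 UTC − 6h = 12:30 Kesvand standard time.
The standard-time date in Kesvand, September 3, 2022, falls between 27 February and 4 September, so daylight saving is in effect and Kesvand is at UTC−05:00.
18:30 UTC − 5h = 13:30 local.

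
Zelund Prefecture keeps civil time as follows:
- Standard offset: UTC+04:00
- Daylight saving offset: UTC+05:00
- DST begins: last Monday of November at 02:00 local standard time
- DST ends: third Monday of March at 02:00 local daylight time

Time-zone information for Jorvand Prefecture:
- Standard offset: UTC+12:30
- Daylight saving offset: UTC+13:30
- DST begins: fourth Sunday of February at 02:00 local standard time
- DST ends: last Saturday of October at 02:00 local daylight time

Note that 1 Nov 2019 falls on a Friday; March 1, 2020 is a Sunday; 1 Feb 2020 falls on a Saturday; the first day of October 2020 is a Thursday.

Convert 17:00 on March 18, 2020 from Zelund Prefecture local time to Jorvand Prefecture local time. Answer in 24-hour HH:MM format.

1 November 2019 is a Friday, so Mondays fall on 4, 11, 18, 25; the last is November 25.
1 March 2020 is a Sunday, so the first Monday is March 2 and the third is March 16.
March 18, 2020 is outside the daylight-saving period (25 November 2019 – 16 March 2020), so Zelund Prefecture is on standard time, UTC+04:00.
17:00 Zelund Prefecture − 4h = 13:00 UTC.
1 February 2020 is a Saturday, so the first Sunday is February 2 and the fourth is February 23.
1 October 2020 is a Thursday, so Saturdays fall on 3, 10, 17, 24, 31; the last is October 31.
At the standard offset (UTC+12:30), 13:00 UTC + 12h30m = 01:30 Jorvand Prefecture standard time (rolling into the next day, 19 March 2020).
Daylight saving runs 23 February – 31 October; the standard-time date in Jorvand Prefecture, March 19, 2020, is inside that window, so Jorvand Prefecture is at UTC+13:30.
13:00 UTC + 13h30m = 02:30 Jorvand Prefecture (rolling into the next day, 19 March 2020).

02:30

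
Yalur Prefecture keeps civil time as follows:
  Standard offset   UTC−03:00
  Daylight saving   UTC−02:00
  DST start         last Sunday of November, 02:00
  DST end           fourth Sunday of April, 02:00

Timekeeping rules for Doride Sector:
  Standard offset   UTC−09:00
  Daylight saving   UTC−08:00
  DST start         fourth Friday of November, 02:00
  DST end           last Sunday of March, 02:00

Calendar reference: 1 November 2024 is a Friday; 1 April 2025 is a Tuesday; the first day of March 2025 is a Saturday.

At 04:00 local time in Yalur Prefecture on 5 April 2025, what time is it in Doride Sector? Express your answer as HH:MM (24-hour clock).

1 November 2024 is a Friday, so Sundays fall on 3, 10, 17, 24; the last is November 24.
1 April 2025 is a Tuesday, so the first Sunday is April 6 and the fourth is April 27.
Daylight saving runs 24 November 2024 – 27 April 2025; 5 April 2025 is inside that window, so Yalur Prefecture is at UTC−02:00.
04:00 Yalur Prefecture + 2h = 06:00 UTC.
1 November 2024 is a Friday, so the first Friday is November 1 and the fourth is November 22.
1 March 2025 is a Saturday, so Sundays fall on 2, 9, 16, 23, 30; the last is March 30.
At the standard offset (UTC−09:00), 06:00 UTC − 9h = 21:00 Doride Sector standard time (rolling into the previous day, 4 April 2025).
The standard-time date in Doride Sector, 4 April 2025, is outside the daylight-saving period (22 November 2024 – 30 March 2025), so Doride Sector is on standard time, UTC−09:00.
06:00 UTC − 9h = 21:00 Doride Sector (rolling into the previous day, 4 April 2025).

21:00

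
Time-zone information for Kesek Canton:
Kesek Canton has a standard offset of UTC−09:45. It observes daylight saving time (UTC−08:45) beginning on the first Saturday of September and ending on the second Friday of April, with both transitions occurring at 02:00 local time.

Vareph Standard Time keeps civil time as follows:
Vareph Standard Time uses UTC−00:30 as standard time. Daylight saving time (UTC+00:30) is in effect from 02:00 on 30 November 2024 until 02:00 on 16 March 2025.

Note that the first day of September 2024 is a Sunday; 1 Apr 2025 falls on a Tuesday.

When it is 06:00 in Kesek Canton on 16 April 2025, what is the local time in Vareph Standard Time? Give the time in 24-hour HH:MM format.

1 September 2024 is a Sunday, so the first Saturday is September 7.
1 April 2025 is a Tuesday, so the first Friday is April 4 and the second is April 11.
Daylight saving runs 7 September 2024 – 11 April 2025; 16 April 2025 is outside that window, so Kesek Canton is on standard time at UTC−09:45.
06:00 Kesek Canton + 9h45m = 15:45 UTC.
At the standard offset (UTC−00:30), 15:45 UTC − 0h30m = 15:15 Vareph Standard Time standard time.
The standard-time date in Vareph Standard Time, 16 April 2025, is outside the daylight-saving period (30 November 2024 – 16 March 2025), so Vareph Standard Time is on standard time, UTC−00:30.
15:45 UTC − 0h30m = 15:15 Vareph Standard Time.

15:15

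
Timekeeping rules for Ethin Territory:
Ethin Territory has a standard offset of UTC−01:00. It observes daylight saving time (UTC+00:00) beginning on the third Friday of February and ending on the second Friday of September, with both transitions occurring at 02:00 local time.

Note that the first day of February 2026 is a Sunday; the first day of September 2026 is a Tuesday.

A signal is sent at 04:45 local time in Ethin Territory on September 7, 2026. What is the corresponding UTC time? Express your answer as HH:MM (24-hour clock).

1 February 2026 is a Sunday, so the first Friday is February 6 and the third is February 20.
1 September 2026 is a Tuesday, so the first Friday is September 4 and the second is September 11.
September 7, 2026 lies within the daylight-saving period (20 February – 11 September), so Ethin Territory is on daylight time, UTC+00:00.
04:45 local − 0h = 04:45 UTC.

04:45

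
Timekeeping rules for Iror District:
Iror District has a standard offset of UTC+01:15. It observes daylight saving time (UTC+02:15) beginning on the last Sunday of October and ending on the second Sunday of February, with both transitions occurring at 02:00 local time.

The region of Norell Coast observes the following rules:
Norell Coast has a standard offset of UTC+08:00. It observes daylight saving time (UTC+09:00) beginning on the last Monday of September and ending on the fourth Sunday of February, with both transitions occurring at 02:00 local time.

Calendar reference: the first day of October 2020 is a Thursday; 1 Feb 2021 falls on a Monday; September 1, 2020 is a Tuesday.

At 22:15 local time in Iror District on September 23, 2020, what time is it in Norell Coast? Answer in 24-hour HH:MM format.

05:00

1 October 2020 is a Thursday, so Sundays fall on 4, 11, 18, 25; the last is October 25.
1 February 2021 is a Monday, so the first Sunday is February 7 and the second is February 14.
September 23, 2020 is outside the daylight-saving period (25 October 2020 – 14 February 2021), so Iror District is on standard time, UTC+01:15.
22:15 Iror District − 1h15m = 21:00 UTC.
1 September 2020 is a Tuesday, so Mondays fall on 7, 14, 21, 28; the last is September 28.
1 February 2021 is a Monday, so the first Sunday is February 7 and the fourth is February 28.
At the standard offset (UTC+08:00), 21:00 UTC + 8h = 05:00 Norell Coast standard time (rolling into the next day, 24 September 2020).
The standard-time date in Norell Coast, September 24, 2020, does not fall between 28 September 2020 and 28 February 2021, so daylight saving is not in effect and Norell Coast is at UTC+08:00.
21:00 UTC + 8h = 05:00 Norell Coast (rolling into the next day, 24 September 2020).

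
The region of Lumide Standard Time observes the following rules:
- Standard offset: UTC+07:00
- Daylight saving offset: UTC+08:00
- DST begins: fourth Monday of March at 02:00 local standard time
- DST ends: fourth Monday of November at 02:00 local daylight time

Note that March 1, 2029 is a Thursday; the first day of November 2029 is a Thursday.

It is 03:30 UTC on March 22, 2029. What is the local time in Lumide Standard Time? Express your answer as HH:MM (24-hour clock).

1 March 2029 is a Thursday, so the first Monday is March 5 and the fourth is March 26.
1 November 2029 is a Thursday, so the first Monday is November 5 and the fourth is November 26.
At the standard offset (UTC+07:00), 03:30 UTC + 7h = 10:30 Lumide Standard Time standard time.
The standard-time date in Lumide Standard Time, March 22, 2029, is outside the daylight-saving period (26 March – 26 November), so Lumide Standard Time is on standard time, UTC+07:00.
03:30 UTC + 7h = 10:30 local.

10:30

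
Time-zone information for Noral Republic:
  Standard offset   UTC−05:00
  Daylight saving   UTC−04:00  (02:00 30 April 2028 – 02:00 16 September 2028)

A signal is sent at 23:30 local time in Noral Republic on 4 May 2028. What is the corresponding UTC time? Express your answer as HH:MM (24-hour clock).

03:30

Daylight saving runs 30 April – 16 September; 4 May 2028 is inside that window, so Noral Republic is at UTC−04:00.
23:30 local + 4h = 03:30 UTC (rolling into the next day, 5 May 2028).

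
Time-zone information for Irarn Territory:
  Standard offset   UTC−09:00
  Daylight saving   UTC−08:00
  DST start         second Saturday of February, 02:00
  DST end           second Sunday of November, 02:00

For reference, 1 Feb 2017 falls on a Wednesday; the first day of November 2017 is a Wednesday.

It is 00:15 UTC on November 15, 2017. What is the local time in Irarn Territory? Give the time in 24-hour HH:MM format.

1 February 2017 is a Wednesday, so the first Saturday is February 4 and the second is February 11.
1 November 2017 is a Wednesday, so the first Sunday is November 5 and the second is November 12.
At the standard offset (UTC−09:00), 00:15 UTC − 9h = 15:15 Irarn Territory standard time (rolling into the previous day, 14 November 2017).
The standard-time date in Irarn Territory, November 14, 2017, is outside the daylight-saving period (11 February – 12 November), so Irarn Territory is on standard time, UTC−09:00.
00:15 UTC − 9h = 15:15 local (rolling into the previous day, 14 November 2017).

15:15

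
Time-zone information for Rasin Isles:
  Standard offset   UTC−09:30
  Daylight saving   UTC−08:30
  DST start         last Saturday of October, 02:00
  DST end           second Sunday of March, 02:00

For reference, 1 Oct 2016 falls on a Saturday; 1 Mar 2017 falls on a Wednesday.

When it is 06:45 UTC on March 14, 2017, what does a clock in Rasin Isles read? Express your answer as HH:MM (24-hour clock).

21:15

1 October 2016 is a Saturday, so Saturdays fall on 1, 8, 15, 22, 29; the last is October 29.
1 March 2017 is a Wednesday, so the first Sunday is March 5 and the second is March 12.
At the standard offset (UTC−09:30), 06:45 UTC − 9h30m = 21:15 Rasin Isles standard time (rolling into the previous day, 13 March 2017).
Daylight saving runs 29 October 2016 – 12 March 2017; the standard-time date in Rasin Isles, March 13, 2017, is outside that window, so Rasin Isles is on standard time at UTC−09:30.
06:45 UTC − 9h30m = 21:15 local (rolling into the previous day, 13 March 2017).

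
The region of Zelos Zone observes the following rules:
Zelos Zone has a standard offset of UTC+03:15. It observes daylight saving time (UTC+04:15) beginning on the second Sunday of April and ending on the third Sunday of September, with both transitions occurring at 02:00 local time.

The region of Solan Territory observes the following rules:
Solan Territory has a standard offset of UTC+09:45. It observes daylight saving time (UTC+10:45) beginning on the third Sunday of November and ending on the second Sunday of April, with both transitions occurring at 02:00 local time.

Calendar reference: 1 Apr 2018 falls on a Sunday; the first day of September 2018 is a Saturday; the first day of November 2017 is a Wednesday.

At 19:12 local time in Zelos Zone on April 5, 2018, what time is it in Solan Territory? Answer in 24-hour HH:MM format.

02:42

1 April 2018 is a Sunday, so the first Sunday is April 1 and the second is April 8.
1 September 2018 is a Saturday, so the first Sunday is September 2 and the third is September 16.
Daylight saving runs 8 April – 16 September; April 5, 2018 is outside that window, so Zelos Zone is on standard time at UTC+03:15.
19:12 Zelos Zone − 3h15m = 15:57 UTC.
1 November 2017 is a Wednesday, so the first Sunday is November 5 and the third is November 19.
1 April 2018 is a Sunday, so the first Sunday is April 1 and the second is April 8.
At the standard offset (UTC+09:45), 15:57 UTC + 9h45m = 01:42 Solan Territory standard time (rolling into the next day, 6 April 2018).
Daylight saving runs 19 November 2017 – 8 April 2018; the standard-time date in Solan Territory, April 6, 2018, is inside that window, so Solan Territory is at UTC+10:45.
15:57 UTC + 10h45m = 02:42 Solan Territory (rolling into the next day, 6 April 2018).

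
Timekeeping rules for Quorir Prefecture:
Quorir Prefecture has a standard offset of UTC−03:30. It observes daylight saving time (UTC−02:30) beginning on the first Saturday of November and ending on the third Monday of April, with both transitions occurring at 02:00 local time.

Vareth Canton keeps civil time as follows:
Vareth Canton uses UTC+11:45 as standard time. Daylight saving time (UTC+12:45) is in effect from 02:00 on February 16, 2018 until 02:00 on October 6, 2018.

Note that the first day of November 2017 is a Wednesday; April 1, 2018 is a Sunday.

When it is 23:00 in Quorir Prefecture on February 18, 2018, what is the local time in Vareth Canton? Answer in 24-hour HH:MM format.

14:15

1 November 2017 is a Wednesday, so the first Saturday is November 4.
1 April 2018 is a Sunday, so the first Monday is April 2 and the third is April 16.
February 18, 2018 lies within the daylight-saving period (4 November 2017 – 16 April 2018), so Quorir Prefecture is on daylight time, UTC−02:30.
23:00 Quorir Prefecture + 2h30m = 01:30 UTC (rolling into the next day, 19 February 2018).
At the standard offset (UTC+11:45), 01:30 UTC + 11h45m = 13:15 Vareth Canton standard time.
Daylight saving runs 16 February – 6 October; the standard-time date in Vareth Canton, February 19, 2018, is inside that window, so Vareth Canton is at UTC+12:45.
01:30 UTC + 12h45m = 14:15 Vareth Canton.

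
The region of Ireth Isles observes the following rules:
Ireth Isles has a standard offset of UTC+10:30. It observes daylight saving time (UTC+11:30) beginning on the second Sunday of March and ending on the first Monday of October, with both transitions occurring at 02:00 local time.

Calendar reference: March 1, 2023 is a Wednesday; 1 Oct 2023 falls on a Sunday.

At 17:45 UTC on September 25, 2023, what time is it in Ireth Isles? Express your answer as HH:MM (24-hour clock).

05:15

1 March 2023 is a Wednesday, so the first Sunday is March 5 and the second is March 12.
1 October 2023 is a Sunday, so the first Monday is October 2.
At the standard offset (UTC+10:30), 17:45 UTC + 10h30m = 04:15 Ireth Isles standard time (rolling into the next day, 26 September 2023).
The standard-time date in Ireth Isles, September 26, 2023, falls between 12 March and 2 October, so daylight saving is in effect and Ireth Isles is at UTC+11:30.
17:45 UTC + 11h30m = 05:15 local (rolling into the next day, 26 September 2023).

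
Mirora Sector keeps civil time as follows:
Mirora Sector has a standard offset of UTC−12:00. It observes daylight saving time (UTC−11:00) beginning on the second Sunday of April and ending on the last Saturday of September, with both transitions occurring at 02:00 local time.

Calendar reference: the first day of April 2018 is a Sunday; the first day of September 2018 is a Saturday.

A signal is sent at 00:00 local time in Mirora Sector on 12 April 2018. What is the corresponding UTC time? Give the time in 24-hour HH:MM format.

1 April 2018 is a Sunday, so the first Sunday is April 1 and the second is April 8.
1 September 2018 is a Saturday, so Saturdays fall on 1, 8, 15, 22, 29; the last is September 29.
12 April 2018 lies within the daylight-saving period (8 April – 29 September), so Mirora Sector is on daylight time, UTC−11:00.
00:00 local + 11h = 11:00 UTC.

11:00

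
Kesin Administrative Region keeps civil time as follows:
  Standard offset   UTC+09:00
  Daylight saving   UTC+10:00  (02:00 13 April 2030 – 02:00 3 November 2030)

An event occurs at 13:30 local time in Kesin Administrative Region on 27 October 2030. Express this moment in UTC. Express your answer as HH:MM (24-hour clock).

03:30

Daylight saving runs 13 April – 3 November; 27 October 2030 is inside that window, so Kesin Administrative Region is at UTC+10:00.
13:30 local − 10h = 03:30 UTC.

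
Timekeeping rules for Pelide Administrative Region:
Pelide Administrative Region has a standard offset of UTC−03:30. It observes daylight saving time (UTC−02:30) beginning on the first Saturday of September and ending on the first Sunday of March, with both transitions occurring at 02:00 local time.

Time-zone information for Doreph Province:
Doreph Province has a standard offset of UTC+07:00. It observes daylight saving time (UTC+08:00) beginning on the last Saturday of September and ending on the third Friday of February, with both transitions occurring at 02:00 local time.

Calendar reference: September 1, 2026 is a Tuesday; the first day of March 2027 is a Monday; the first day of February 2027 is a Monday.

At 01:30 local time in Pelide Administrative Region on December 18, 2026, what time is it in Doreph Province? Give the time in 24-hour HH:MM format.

1 September 2026 is a Tuesday, so the first Saturday is September 5.
1 March 2027 is a Monday, so the first Sunday is March 7.
Daylight saving runs 5 September 2026 – 7 March 2027; December 18, 2026 is inside that window, so Pelide Administrative Region is at UTC−02:30.
01:30 Pelide Administrative Region + 2h30m = 04:00 UTC.
1 September 2026 is a Tuesday, so Saturdays fall on 5, 12, 19, 26; the last is September 26.
1 February 2027 is a Monday, so the first Friday is February 5 and the third is February 19.
At the standard offset (UTC+07:00), 04:00 UTC + 7h = 11:00 Doreph Province standard time.
The standard-time date in Doreph Province, December 18, 2026, lies within the daylight-saving period (26 September 2026 – 19 February 2027), so Doreph Province is on daylight time, UTC+08:00.
04:00 UTC + 8h = 12:00 Doreph Province.

12:00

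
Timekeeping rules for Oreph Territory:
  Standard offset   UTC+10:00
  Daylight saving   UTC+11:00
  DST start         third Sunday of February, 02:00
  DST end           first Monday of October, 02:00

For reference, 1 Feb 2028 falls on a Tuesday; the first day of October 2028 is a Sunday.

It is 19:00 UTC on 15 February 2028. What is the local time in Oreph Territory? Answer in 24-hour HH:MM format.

1 February 2028 is a Tuesday, so the first Sunday is February 6 and the third is February 20.
1 October 2028 is a Sunday, so the first Monday is October 2.
At the standard offset (UTC+10:00), 19:00 UTC + 10h = 05:00 Oreph Territory standard time (rolling into the next day, 16 February 2028).
The standard-time date in Oreph Territory, 16 February 2028, is outside the daylight-saving period (20 February – 2 October), so Oreph Territory is on standard time, UTC+10:00.
19:00 UTC + 10h = 05:00 local (rolling into the next day, 16 February 2028).

05:00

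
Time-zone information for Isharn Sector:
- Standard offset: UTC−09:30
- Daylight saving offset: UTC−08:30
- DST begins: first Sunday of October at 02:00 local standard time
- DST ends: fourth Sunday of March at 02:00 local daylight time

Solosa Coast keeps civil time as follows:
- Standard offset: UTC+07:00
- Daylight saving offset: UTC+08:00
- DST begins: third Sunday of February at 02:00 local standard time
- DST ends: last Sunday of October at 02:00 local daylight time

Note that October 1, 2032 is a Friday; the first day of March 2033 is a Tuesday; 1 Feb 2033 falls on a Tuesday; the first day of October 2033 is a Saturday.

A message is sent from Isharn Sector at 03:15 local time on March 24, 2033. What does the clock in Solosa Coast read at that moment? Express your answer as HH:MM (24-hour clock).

1 October 2032 is a Friday, so the first Sunday is October 3.
1 March 2033 is a Tuesday, so the first Sunday is March 6 and the fourth is March 27.
March 24, 2033 falls between 3 October 2032 and 27 March 2033, so daylight saving is in effect and Isharn Sector is at UTC−08:30.
03:15 Isharn Sector + 8h30m = 11:45 UTC.
1 February 2033 is a Tuesday, so the first Sunday is February 6 and the third is February 20.
1 October 2033 is a Saturday, so Sundays fall on 2, 9, 16, 23, 30; the last is October 30.
At the standard offset (UTC+07:00), 11:45 UTC + 7h = 18:45 Solosa Coast standard time.
The standard-time date in Solosa Coast, March 24, 2033, falls between 20 February and 30 October, so daylight saving is in effect and Solosa Coast is at UTC+08:00.
11:45 UTC + 8h = 19:45 Solosa Coast.

19:45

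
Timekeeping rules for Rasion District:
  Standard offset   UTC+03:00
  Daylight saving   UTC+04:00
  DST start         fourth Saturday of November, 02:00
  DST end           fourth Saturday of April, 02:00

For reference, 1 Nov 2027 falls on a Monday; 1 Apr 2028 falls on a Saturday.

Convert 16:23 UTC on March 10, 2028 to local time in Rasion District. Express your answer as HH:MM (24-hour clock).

1 November 2027 is a Monday, so the first Saturday is November 6 and the fourth is November 27.
1 April 2028 is a Saturday, so the first Saturday is April 1 and the fourth is April 22.
At the standard offset (UTC+03:00), 16:23 UTC + 3h = 19:23 Rasion District standard time.
The standard-time date in Rasion District, March 10, 2028, lies within the daylight-saving period (27 November 2027 – 22 April 2028), so Rasion District is on daylight time, UTC+04:00.
16:23 UTC + 4h = 20:23 local.

20:23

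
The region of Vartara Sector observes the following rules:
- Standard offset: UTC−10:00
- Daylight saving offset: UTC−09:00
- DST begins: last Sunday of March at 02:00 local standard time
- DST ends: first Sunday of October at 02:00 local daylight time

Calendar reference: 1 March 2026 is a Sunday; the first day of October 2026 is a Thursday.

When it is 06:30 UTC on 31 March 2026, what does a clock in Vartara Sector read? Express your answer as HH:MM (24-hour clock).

1 March 2026 is a Sunday, so Sundays fall on 1, 8, 15, 22, 29; the last is March 29.
1 October 2026 is a Thursday, so the first Sunday is October 4.
At the standard offset (UTC−10:00), 06:30 UTC − 10h = 20:30 Vartara Sector standard time (rolling into the previous day, 30 March 2026).
Daylight saving runs 29 March – 4 October; the standard-time date in Vartara Sector, 30 March 2026, is inside that window, so Vartara Sector is at UTC−09:00.
06:30 UTC − 9h = 21:30 local (rolling into the previous day, 30 March 2026).

21:30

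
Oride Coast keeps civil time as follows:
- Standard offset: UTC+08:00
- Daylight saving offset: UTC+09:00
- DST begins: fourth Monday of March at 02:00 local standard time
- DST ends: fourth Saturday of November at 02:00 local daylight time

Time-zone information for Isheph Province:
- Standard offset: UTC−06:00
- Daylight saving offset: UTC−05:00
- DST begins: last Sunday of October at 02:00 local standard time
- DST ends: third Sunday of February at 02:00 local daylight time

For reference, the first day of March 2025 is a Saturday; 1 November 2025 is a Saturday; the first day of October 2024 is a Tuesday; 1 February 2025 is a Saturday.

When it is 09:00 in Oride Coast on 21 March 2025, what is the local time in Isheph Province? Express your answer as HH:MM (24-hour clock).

1 March 2025 is a Saturday, so the first Monday is March 3 and the fourth is March 24.
1 November 2025 is a Saturday, so the first Saturday is November 1 and the fourth is November 22.
Daylight saving runs 24 March – 22 November; 21 March 2025 is outside that window, so Oride Coast is on standard time at UTC+08:00.
09:00 Oride Coast − 8h = 01:00 UTC.
1 October 2024 is a Tuesday, so Sundays fall on 6, 13, 20, 27; the last is October 27.
1 February 2025 is a Saturday, so the first Sunday is February 2 and the third is February 16.
At the standard offset (UTC−06:00), 01:00 UTC − 6h = 19:00 Isheph Province standard time (rolling into the previous day, 20 March 2025).
The standard-time date in Isheph Province, 20 March 2025, is outside the daylight-saving period (27 October 2024 – 16 February 2025), so Isheph Province is on standard time, UTC−06:00.
01:00 UTC − 6h = 19:00 Isheph Province (rolling into the previous day, 20 March 2025).

19:00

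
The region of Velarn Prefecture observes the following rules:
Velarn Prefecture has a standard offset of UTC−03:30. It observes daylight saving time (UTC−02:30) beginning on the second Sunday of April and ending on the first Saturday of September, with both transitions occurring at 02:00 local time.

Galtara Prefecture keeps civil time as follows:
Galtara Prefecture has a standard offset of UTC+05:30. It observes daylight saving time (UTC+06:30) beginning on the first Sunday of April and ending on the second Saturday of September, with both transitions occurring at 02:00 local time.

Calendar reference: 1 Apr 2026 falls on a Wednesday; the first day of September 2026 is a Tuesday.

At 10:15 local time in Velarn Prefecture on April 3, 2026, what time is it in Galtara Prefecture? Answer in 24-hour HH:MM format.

19:15

1 April 2026 is a Wednesday, so the first Sunday is April 5 and the second is April 12.
1 September 2026 is a Tuesday, so the first Saturday is September 5.
Daylight saving runs 12 April – 5 September; April 3, 2026 is outside that window, so Velarn Prefecture is on standard time at UTC−03:30.
10:15 Velarn Prefecture + 3h30m = 13:45 UTC.
1 April 2026 is a Wednesday, so the first Sunday is April 5.
1 September 2026 is a Tuesday, so the first Saturday is September 5 and the second is September 12.
At the standard offset (UTC+05:30), 13:45 UTC + 5h30m = 19:15 Galtara Prefecture standard time.
The standard-time date in Galtara Prefecture, April 3, 2026, is outside the daylight-saving period (5 April – 12 September), so Galtara Prefecture is on standard time, UTC+05:30.
13:45 UTC + 5h30m = 19:15 Galtara Prefecture.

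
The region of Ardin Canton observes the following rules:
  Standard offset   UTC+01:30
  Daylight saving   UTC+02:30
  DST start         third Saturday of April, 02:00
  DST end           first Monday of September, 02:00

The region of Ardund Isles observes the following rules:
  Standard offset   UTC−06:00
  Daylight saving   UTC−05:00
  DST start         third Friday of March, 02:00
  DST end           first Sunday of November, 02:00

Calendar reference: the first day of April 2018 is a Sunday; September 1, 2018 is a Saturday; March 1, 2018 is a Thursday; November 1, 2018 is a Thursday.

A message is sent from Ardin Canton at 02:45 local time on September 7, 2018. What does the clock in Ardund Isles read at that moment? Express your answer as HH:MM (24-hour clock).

20:15

1 April 2018 is a Sunday, so the first Saturday is April 7 and the third is April 21.
1 September 2018 is a Saturday, so the first Monday is September 3.
Daylight saving runs 21 April – 3 September; September 7, 2018 is outside that window, so Ardin Canton is on standard time at UTC+01:30.
02:45 Ardin Canton − 1h30m = 01:15 UTC.
1 March 2018 is a Thursday, so the first Friday is March 2 and the third is March 16.
1 November 2018 is a Thursday, so the first Sunday is November 4.
At the standard offset (UTC−06:00), 01:15 UTC − 6h = 19:15 Ardund Isles standard time (rolling into the previous day, 6 September 2018).
The standard-time date in Ardund Isles, September 6, 2018, lies within the daylight-saving period (16 March – 4 November), so Ardund Isles is on daylight time, UTC−05:00.
01:15 UTC − 5h = 20:15 Ardund Isles (rolling into the previous day, 6 September 2018).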